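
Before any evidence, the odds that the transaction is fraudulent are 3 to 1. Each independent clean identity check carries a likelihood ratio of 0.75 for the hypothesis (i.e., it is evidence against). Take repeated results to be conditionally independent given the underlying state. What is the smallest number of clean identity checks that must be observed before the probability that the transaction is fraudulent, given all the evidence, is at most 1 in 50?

18

Prior odds = 3.
Likelihood ratio per clean identity check = 0.75.
Target posterior odds = 0.02/0.98 = 1/49.
Need 3 × 0.75ⁿ ≤ 1/49, i.e. 0.75ⁿ ≤ 1/147.
0.75¹⁷ ≈0.00751695 is still above 1/147 but 0.75¹⁸ ≈0.00563771 is at or below it, so n = 18.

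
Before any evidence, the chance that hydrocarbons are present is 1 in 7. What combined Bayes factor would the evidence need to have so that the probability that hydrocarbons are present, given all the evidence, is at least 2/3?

12

Prior odds = (1/7)/(6/7) = 1/6.
Target odds = (2/3)/(1/3) = 2.
Required Bayes factor = 2 ÷ (1/6) = 12.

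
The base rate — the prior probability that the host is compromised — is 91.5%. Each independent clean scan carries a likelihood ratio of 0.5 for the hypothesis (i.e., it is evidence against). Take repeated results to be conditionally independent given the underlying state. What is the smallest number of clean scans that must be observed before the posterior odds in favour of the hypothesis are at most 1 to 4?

6

Prior odds = 0.915/0.085 = 183/17.
Likelihood ratio per clean scan = 0.5.
Target odds = 0.25.
Require 0.5ⁿ ≤ 0.25 ÷ (183/17) = 17/732.
0.5⁵ = 0.03125 is still above 17/732 but 0.5⁶ = 0.015625 is at or below it, so n = 6.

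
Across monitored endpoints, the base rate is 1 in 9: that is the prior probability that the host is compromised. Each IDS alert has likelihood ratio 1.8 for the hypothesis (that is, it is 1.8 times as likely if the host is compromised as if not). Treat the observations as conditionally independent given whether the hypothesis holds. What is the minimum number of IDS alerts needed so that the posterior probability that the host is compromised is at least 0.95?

9

Prior odds: (1/9) ÷ (8/9) = 0.125.
Likelihood ratio per IDS alert = 1.8.
Target posterior odds = 0.95/0.05 = 19.
Require 1.8ⁿ ≥ 19 ÷ 0.125 = 152.
1.8⁸ = 43046721/390625 falls short of 152 but 1.8⁹ = 387420489/1953125 reaches it, so n = 9.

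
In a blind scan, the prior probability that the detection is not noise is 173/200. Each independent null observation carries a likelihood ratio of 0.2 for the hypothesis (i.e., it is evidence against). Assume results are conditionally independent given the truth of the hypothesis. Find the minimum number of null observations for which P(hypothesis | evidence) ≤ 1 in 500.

Prior odds = 0.865/0.135 = 173/27.
Likelihood ratio per null observation = 0.2.
Target posterior odds = 0.002/0.998 = 1/499.
Need (173/27) × 0.2ⁿ ≤ 1/499, i.e. 0.2ⁿ ≤ 27/86327.
0.2⁵ = 0.00032 is still above 27/86327 but 0.2⁶ = 1/15625 is at or below it, so n = 6.

6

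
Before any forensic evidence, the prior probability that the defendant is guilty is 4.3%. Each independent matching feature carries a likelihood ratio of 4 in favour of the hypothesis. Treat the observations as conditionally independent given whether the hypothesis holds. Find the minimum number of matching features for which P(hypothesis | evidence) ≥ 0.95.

Prior odds = 0.043/0.957 = 43/957.
Likelihood ratio per matching feature = 4.
Target posterior odds = 0.95/0.05 = 19.
Need (43/957) × 4ⁿ ≥ 19, i.e. 4ⁿ ≥ 18183/43.
4⁴ = 256 falls short of 18183/43 but 4⁵ = 1024 reaches it, so n = 5.

5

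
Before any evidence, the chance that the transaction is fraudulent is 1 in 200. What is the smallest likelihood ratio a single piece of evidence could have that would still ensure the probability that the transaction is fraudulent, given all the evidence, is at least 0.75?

Prior odds = 0.005/0.995 = 1/199.
Target odds = 0.75/0.25 = 3.
Required Bayes factor = 3 ÷ (1/199) = 597.

597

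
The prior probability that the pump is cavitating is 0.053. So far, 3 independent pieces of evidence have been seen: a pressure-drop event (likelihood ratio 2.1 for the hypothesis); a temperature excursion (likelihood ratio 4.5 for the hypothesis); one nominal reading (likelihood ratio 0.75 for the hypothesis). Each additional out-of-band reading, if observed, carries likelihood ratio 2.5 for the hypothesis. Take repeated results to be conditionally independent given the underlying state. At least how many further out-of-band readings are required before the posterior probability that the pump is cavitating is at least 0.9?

Prior odds = 0.053/0.947 = 53/947.
Combined Bayes factor of the evidence already in hand = 2.1 × 4.5 × 0.75 = 7.0875.
Odds after that evidence = (53/947) × 7.0875 = 30051/75760.
Target odds = 0.9/0.1 = 9.
Need 2.5ⁿ ≥ 9 ÷ (30051/75760) = 75760/3339.
2.5³ = 15.625 falls short of 75760/3339 but 2.5⁴ = 39.0625 reaches it, so n = 4.

4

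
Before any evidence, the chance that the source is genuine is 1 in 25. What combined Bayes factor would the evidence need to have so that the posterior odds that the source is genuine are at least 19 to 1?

456

Prior odds = 0.04/0.96 = 1/24.
Target odds = 19.
Required Bayes factor = 19 ÷ (1/24) = 456.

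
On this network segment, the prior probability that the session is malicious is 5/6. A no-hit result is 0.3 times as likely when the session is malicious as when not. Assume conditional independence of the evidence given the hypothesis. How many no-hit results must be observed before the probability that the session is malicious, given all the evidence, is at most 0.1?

4

Prior odds: (5/6) ÷ (1/6) = 5.
Likelihood ratio per no-hit result = 0.3.
Target posterior odds = 0.1/0.9 = 1/9.
Need 5 × 0.3ⁿ ≤ 1/9, i.e. 0.3ⁿ ≤ 1/45.
0.3³ = 0.027 is still above 1/45 but 0.3⁴ = 0.0081 is at or below it, so n = 4.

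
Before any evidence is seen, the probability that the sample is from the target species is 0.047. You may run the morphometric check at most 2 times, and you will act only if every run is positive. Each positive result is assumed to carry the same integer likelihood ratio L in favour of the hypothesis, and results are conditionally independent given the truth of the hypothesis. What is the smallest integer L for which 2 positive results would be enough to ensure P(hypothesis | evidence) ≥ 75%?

Prior odds = 0.047/0.953 = 47/953.
Target odds = 0.75/0.25 = 3.
Need L² ≥ 3 ÷ (47/953) = 2859/47.
7² = 49 < 2859/47 ≤ 64 = 8², so L = 8.

8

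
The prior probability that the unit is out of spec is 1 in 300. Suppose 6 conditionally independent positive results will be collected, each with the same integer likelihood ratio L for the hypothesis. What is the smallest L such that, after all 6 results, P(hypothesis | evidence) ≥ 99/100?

Prior odds = (1/300)/(299/300) = 1/299.
Target odds = 0.99/0.01 = 99.
Need L⁶ ≥ 99 ÷ (1/299) = 29601.
5⁶ = 15625 < 29601 ≤ 46656 = 6⁶, so L = 6.

6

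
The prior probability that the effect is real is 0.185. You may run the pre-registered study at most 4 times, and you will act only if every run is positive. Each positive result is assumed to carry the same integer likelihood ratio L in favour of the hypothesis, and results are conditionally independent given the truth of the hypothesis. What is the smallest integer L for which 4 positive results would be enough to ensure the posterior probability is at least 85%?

3

Prior odds = 0.185/0.815 = 37/163.
Target odds = 0.85/0.15 = 17/3.
Need L⁴ ≥ 17/3 ÷ (37/163) = 2771/111.
2⁴ = 16 < 2771/111 ≤ 81 = 3⁴, so L = 3.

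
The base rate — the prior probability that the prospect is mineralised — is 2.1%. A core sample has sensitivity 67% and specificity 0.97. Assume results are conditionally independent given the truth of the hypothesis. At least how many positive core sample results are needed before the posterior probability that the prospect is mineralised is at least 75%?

Prior odds: 0.021 ÷ 0.979 = 21/979.
False-positive rate = 1 − 0.97 = 0.03; likelihood ratio of a positive = 0.67/0.03 = 67/3.
Target posterior odds = 0.75/0.25 = 3.
Require (67/3)ⁿ ≥ 3 ÷ (21/979) = 979/7.
(67/3)¹ = 67/3 falls short of 979/7 but (67/3)² = 4489/9 reaches it, so n = 2.

2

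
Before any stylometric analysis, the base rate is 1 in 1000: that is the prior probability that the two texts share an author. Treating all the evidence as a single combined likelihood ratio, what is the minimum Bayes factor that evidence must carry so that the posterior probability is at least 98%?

48951

Prior odds = 0.001/0.999 = 1/999.
Target odds = 0.98/0.02 = 49.
Required Bayes factor = 49 ÷ (1/999) = 48951.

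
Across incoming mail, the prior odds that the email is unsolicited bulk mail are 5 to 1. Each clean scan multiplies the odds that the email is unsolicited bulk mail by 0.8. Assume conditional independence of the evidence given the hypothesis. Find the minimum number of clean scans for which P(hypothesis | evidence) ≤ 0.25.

Prior odds = 5.
Likelihood ratio per clean scan = 0.8.
Target posterior odds = 0.25/0.75 = 1/3.
Require 0.8ⁿ ≤ 1/3 ÷ 5 = 1/15.
0.8¹² = 16777216/244140625 is still above 1/15 but 0.8¹³ ≈0.0549756 is at or below it, so n = 13.

13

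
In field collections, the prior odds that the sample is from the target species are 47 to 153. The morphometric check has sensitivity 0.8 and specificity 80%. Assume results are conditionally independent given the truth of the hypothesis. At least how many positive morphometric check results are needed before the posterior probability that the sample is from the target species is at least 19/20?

3

Prior odds = 47/153.
False-positive rate = 1 − 0.8 = 0.2; likelihood ratio of a positive = 0.8/0.2 = 4.
Target posterior odds = 0.95/0.05 = 19.
Need (47/153) × 4ⁿ ≥ 19, i.e. 4ⁿ ≥ 2907/47.
4² = 16 falls short of 2907/47 but 4³ = 64 reaches it, so n = 3.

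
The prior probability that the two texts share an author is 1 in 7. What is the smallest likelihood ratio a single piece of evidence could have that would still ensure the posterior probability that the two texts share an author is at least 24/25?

Prior odds = (1/7)/(6/7) = 1/6.
Target odds = 0.96/0.04 = 24.
Required Bayes factor = 24 ÷ (1/6) = 144.

144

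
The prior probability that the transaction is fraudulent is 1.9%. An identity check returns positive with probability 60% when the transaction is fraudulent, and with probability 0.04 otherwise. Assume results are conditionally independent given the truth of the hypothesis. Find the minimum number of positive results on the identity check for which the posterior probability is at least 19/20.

Prior odds = 0.019/0.981 = 19/981.
Likelihood ratio of a positive result = 0.6/0.04 = 15.
Target odds: 0.95 ÷ 0.05 = 19.
Require 15ⁿ ≥ 19 ÷ (19/981) = 981.
15² = 225 falls short of 981 but 15³ = 3375 reaches it, so n = 3.

3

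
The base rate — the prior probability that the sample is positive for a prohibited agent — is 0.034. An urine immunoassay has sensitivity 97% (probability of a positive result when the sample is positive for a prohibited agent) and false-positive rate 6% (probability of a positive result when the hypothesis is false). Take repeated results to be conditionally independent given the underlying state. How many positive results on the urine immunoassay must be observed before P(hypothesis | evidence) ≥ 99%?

3

Prior odds = 0.034/0.966 = 17/483.
Likelihood ratio of a positive result = 0.97/0.06 = 97/6.
Target posterior odds = 0.99/0.01 = 99.
Need (17/483) × (97/6)ⁿ ≥ 99, i.e. (97/6)ⁿ ≥ 47817/17.
(97/6)² = 9409/36 falls short of 47817/17 but (97/6)³ = 912673/216 reaches it, so n = 3.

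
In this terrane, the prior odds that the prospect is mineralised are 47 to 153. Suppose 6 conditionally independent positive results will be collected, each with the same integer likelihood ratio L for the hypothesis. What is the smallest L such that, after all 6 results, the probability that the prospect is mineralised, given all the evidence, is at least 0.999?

Prior odds = 47/153.
Target odds = 0.999/0.001 = 999.
Need L⁶ ≥ 999 ÷ (47/153) = 152847/47.
3⁶ = 729 < 152847/47 ≤ 4096 = 4⁶, so L = 4.

4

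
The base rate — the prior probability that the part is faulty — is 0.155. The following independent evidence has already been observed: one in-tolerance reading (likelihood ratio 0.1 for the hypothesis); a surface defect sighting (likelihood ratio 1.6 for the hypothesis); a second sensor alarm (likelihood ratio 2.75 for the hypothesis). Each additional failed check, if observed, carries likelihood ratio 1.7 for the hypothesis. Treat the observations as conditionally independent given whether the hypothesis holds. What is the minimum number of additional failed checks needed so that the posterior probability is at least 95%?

Prior odds = 0.155/0.845 = 31/169.
Combined Bayes factor of the evidence already in hand = 0.1 × 1.6 × 2.75 = 0.44.
Odds after that evidence = (31/169) × 0.44 = 341/4225.
Target odds = 0.95/0.05 = 19.
Need 1.7ⁿ ≥ 19 ÷ (341/4225) = 80275/341.
1.7¹⁰ ≈201.599 falls short of 80275/341 but 1.7¹¹ ≈342.719 reaches it, so n = 11.

11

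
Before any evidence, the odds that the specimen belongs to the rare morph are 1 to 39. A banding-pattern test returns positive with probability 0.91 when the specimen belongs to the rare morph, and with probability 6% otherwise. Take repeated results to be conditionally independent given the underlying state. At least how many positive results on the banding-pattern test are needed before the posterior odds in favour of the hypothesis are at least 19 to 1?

3

Prior odds = 1/39.
Likelihood ratio of a positive result = 0.91/0.06 = 91/6.
Target odds = 19.
Need (1/39) × (91/6)ⁿ ≥ 19, i.e. (91/6)ⁿ ≥ 741.
(91/6)² = 8281/36 falls short of 741 but (91/6)³ = 753571/216 reaches it, so n = 3.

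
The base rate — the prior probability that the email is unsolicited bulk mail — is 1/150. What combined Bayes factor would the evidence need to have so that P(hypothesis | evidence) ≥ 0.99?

14751

Prior odds = (1/150)/(149/150) = 1/149.
Target odds = 0.99/0.01 = 99.
Required Bayes factor = 99 ÷ (1/149) = 14751.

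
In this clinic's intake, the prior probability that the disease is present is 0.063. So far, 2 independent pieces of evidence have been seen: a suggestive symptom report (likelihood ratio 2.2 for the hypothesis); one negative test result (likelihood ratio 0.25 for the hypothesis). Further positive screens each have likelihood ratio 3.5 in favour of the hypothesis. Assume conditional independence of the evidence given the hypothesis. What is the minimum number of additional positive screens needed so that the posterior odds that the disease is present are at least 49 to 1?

Prior odds = 0.063/0.937 = 63/937.
Combined Bayes factor of the evidence already in hand = 2.2 × 0.25 = 0.55.
Odds after that evidence = (63/937) × 0.55 = 693/18740.
Target odds = 49.
Need 3.5ⁿ ≥ 49 ÷ (693/18740) = 131180/99.
3.5⁵ = 525.21875 falls short of 131180/99 but 3.5⁶ = 1838.265625 reaches it, so n = 6.

6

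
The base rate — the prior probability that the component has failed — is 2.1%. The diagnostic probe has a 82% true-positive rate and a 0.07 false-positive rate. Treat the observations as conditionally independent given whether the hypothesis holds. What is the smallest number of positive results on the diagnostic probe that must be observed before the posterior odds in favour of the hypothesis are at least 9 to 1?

3

Prior odds: 0.021 ÷ 0.979 = 21/979.
Likelihood ratio of a positive result = 0.82/0.07 = 82/7.
Target odds = 9.
Require (82/7)ⁿ ≥ 9 ÷ (21/979) = 2937/7.
(82/7)² = 6724/49 falls short of 2937/7 but (82/7)³ = 551368/343 reaches it, so n = 3.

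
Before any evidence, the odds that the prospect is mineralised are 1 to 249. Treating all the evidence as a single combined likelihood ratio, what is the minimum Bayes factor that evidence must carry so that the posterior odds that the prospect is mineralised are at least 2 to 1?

Prior odds = 1/249.
Target odds = 2.
Required Bayes factor = 2 ÷ (1/249) = 498.

498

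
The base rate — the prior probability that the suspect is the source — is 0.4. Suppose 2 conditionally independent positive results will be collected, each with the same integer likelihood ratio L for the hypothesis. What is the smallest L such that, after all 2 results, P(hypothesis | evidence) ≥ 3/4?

Prior odds = 0.4/0.6 = 2/3.
Target odds = 0.75/0.25 = 3.
Need L² ≥ 3 ÷ (2/3) = 4.5.
2² = 4 < 4.5 ≤ 9 = 3², so L = 3.

3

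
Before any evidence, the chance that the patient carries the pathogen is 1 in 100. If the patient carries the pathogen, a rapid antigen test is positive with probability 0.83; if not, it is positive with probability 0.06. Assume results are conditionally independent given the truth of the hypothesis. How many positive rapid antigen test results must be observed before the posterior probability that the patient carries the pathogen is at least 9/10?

Prior odds: 0.01 ÷ 0.99 = 1/99.
Likelihood ratio of a positive = 0.83/0.06 = 83/6.
Target odds: 0.9 ÷ 0.1 = 9.
Require (83/6)ⁿ ≥ 9 ÷ (1/99) = 891.
(83/6)² = 6889/36 falls short of 891 but (83/6)³ = 571787/216 reaches it, so n = 3.

3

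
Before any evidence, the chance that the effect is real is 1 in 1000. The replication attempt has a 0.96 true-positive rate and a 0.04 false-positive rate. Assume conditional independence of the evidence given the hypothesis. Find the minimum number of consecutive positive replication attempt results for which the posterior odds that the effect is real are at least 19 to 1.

Prior odds: 0.001 ÷ 0.999 = 1/999.
Likelihood ratio of a positive result = 0.96/0.04 = 24.
Target odds = 19.
Need (1/999) × 24ⁿ ≥ 19, i.e. 24ⁿ ≥ 18981.
24³ = 13824 falls short of 18981 but 24⁴ = 331776 reaches it, so n = 4.

4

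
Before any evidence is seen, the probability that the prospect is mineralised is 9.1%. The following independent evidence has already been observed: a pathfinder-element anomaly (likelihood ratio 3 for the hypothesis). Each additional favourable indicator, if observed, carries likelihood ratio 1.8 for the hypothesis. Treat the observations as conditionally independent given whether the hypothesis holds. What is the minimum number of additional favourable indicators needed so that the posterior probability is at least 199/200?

Prior odds = 0.091/0.909 = 91/909.
Bayes factor of the evidence already in hand = 3.
Odds after that evidence = (91/909) × 3 = 91/303.
Target odds = 0.995/0.005 = 199.
Need 1.8ⁿ ≥ 199 ÷ (91/303) = 60297/91.
1.8¹¹ ≈642.684 falls short of 60297/91 but 1.8¹² ≈1156.83 reaches it, so n = 12.

12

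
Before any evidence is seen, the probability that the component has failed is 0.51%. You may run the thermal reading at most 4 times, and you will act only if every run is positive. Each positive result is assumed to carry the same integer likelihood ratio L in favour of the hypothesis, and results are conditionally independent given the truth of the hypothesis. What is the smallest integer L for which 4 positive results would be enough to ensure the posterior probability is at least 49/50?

10

Prior odds = 0.0051/0.9949 = 51/9949.
Target odds = 0.98/0.02 = 49.
Need L⁴ ≥ 49 ÷ (51/9949) = 487501/51.
9⁴ = 6561 < 487501/51 ≤ 10000 = 10⁴, so L = 10.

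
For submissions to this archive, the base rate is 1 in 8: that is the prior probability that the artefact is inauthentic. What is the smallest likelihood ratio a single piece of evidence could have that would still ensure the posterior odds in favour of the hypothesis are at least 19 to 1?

133

Prior odds = 0.125/0.875 = 1/7.
Target odds = 19.
Required Bayes factor = 19 ÷ (1/7) = 133.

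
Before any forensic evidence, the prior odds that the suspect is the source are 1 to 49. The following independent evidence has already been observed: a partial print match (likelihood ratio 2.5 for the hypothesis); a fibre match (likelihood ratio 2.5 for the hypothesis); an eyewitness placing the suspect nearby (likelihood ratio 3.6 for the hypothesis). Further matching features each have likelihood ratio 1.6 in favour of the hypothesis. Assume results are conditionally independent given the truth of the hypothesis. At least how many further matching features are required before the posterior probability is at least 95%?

8

Prior odds = 1/49.
Combined Bayes factor of the evidence already in hand = 2.5 × 2.5 × 3.6 = 22.5.
Odds after that evidence = (1/49) × 22.5 = 45/98.
Target odds = 0.95/0.05 = 19.
Need 1.6ⁿ ≥ 19 ÷ (45/98) = 1862/45.
1.6⁷ = 2097152/78125 falls short of 1862/45 but 1.6⁸ = 16777216/390625 reaches it, so n = 8.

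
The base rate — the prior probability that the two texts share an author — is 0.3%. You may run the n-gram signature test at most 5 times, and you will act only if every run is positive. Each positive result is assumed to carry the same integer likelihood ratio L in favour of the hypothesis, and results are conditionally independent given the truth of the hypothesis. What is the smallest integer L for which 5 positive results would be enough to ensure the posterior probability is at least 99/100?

Prior odds = 0.003/0.997 = 3/997.
Target odds = 0.99/0.01 = 99.
Need L⁵ ≥ 99 ÷ (3/997) = 32901.
8⁵ = 32768 < 32901 ≤ 59049 = 9⁵, so L = 9.

9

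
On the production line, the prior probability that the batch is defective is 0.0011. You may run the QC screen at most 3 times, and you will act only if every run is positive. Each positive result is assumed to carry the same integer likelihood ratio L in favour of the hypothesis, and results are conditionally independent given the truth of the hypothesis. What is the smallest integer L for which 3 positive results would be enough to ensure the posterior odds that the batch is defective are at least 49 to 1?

Prior odds = 0.0011/0.9989 = 11/9989.
Target odds = 49.
Need L³ ≥ 49 ÷ (11/9989) = 489461/11.
35³ = 42875 < 489461/11 ≤ 46656 = 36³, so L = 36.

36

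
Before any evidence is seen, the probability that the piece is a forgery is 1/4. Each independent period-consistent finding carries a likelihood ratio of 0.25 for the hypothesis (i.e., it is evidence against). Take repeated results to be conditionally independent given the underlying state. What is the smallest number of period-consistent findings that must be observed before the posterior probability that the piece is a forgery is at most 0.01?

3

Prior odds: 0.25 ÷ 0.75 = 1/3.
Likelihood ratio per period-consistent finding = 0.25.
Target odds: 0.01 ÷ 0.99 = 1/99.
Require 0.25ⁿ ≤ 1/99 ÷ (1/3) = 1/33.
0.25² = 0.0625 is still above 1/33 but 0.25³ = 0.015625 is at or below it, so n = 3.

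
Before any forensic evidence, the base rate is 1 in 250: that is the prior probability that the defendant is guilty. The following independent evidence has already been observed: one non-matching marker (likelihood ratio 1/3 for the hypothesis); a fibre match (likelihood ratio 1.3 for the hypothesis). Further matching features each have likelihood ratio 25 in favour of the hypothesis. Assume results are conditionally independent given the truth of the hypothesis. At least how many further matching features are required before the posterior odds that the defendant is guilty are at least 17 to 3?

Prior odds = 0.004/0.996 = 1/249.
Combined Bayes factor of the evidence already in hand = (1/3) × 1.3 = 13/30.
Odds after that evidence = (1/249) × 13/30 = 13/7470.
Target odds = 17/3.
Need 25ⁿ ≥ 17/3 ÷ (13/7470) = 42330/13.
25² = 625 falls short of 42330/13 but 25³ = 15625 reaches it, so n = 3.

3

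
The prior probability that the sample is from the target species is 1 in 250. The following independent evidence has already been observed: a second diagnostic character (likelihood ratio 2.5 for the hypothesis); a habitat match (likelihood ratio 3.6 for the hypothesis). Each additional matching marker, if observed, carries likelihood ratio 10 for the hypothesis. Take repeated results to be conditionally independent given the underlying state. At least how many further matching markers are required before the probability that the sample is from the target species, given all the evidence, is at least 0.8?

Prior odds = 0.004/0.996 = 1/249.
Combined Bayes factor of the evidence already in hand = 2.5 × 3.6 = 9.
Odds after that evidence = (1/249) × 9 = 3/83.
Target odds = 0.8/0.2 = 4.
Need 10ⁿ ≥ 4 ÷ (3/83) = 332/3.
10² = 100 falls short of 332/3 but 10³ = 1000 reaches it, so n = 3.

3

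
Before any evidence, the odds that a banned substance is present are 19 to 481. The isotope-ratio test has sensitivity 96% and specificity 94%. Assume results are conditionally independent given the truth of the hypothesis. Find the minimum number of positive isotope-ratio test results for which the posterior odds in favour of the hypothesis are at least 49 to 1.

Prior odds = 19/481.
False-positive rate = 1 − 0.94 = 0.06; likelihood ratio of a positive = 0.96/0.06 = 16.
Target odds = 49.
Need (19/481) × 16ⁿ ≥ 49, i.e. 16ⁿ ≥ 23569/19.
16² = 256 falls short of 23569/19 but 16³ = 4096 reaches it, so n = 3.

3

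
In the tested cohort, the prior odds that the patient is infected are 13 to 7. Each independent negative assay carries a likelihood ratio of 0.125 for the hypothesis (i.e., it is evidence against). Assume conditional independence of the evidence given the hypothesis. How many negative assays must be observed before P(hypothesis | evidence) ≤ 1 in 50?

3

Prior odds = 13/7.
Likelihood ratio per negative assay = 0.125.
Target odds: 0.02 ÷ 0.98 = 1/49.
Require 0.125ⁿ ≤ 1/49 ÷ (13/7) = 1/91.
0.125² = 0.015625 is still above 1/91 but 0.125³ = 0.001953125 is at or below it, so n = 3.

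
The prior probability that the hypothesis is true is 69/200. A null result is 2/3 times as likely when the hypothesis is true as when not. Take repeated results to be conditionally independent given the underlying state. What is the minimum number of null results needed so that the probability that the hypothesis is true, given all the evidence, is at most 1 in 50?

Prior odds = 0.345/0.655 = 69/131.
Likelihood ratio per null result = 2/3.
Target odds: 0.02 ÷ 0.98 = 1/49.
Require (2/3)ⁿ ≤ 1/49 ÷ (69/131) = 131/3381.
(2/3)⁸ = 256/6561 is still above 131/3381 but (2/3)⁹ = 512/19683 is at or below it, so n = 9.

9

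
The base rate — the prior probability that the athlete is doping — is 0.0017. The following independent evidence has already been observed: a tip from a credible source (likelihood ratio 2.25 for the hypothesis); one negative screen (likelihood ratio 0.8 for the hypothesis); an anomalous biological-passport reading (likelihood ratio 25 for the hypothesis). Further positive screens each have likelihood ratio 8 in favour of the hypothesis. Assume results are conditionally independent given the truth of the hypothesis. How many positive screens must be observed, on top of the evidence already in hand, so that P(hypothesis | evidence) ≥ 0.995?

Prior odds = 0.0017/0.9983 = 17/9983.
Combined Bayes factor of the evidence already in hand = 2.25 × 0.8 × 25 = 45.
Odds after that evidence = (17/9983) × 45 = 765/9983.
Target odds = 0.995/0.005 = 199.
Need 8ⁿ ≥ 199 ÷ (765/9983) = 1986617/765.
8³ = 512 falls short of 1986617/765 but 8⁴ = 4096 reaches it, so n = 4.

4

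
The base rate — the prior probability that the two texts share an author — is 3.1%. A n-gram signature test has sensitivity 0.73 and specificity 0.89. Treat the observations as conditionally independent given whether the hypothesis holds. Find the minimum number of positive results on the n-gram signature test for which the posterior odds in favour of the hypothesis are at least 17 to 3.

3

Prior odds = 0.031/0.969 = 31/969.
False-positive rate = 1 − 0.89 = 0.11; likelihood ratio of a positive = 0.73/0.11 = 73/11.
Target odds = 17/3.
Need (31/969) × (73/11)ⁿ ≥ 17/3, i.e. (73/11)ⁿ ≥ 5491/31.
(73/11)² = 5329/121 falls short of 5491/31 but (73/11)³ = 389017/1331 reaches it, so n = 3.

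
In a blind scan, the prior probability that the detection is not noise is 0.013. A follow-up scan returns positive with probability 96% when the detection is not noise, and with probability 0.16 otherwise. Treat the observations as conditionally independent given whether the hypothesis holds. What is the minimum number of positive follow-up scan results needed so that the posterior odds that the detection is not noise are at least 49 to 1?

Prior odds = 0.013/0.987 = 13/987.
Likelihood ratio of a positive result = 0.96/0.16 = 6.
Target odds = 49.
Need (13/987) × 6ⁿ ≥ 49, i.e. 6ⁿ ≥ 48363/13.
6⁴ = 1296 falls short of 48363/13 but 6⁵ = 7776 reaches it, so n = 5.

5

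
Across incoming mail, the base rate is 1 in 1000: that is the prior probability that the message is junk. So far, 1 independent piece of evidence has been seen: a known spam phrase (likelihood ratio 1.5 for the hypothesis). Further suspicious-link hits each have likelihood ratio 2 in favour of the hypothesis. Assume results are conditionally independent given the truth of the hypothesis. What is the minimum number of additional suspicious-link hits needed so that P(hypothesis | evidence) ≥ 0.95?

Prior odds = 0.001/0.999 = 1/999.
Bayes factor of the evidence already in hand = 1.5.
Odds after that evidence = (1/999) × 1.5 = 1/666.
Target odds = 0.95/0.05 = 19.
Need 2ⁿ ≥ 19 ÷ (1/666) = 12654.
2¹³ = 8192 falls short of 12654 but 2¹⁴ = 16384 reaches it, so n = 14.

14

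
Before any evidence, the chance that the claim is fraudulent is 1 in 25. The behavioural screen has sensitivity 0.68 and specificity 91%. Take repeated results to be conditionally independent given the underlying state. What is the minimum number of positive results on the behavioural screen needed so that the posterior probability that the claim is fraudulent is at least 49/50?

4

Prior odds: 0.04 ÷ 0.96 = 1/24.
False-positive rate = 1 − 0.91 = 0.09; likelihood ratio of a positive = 0.68/0.09 = 68/9.
Target odds: 0.98 ÷ 0.02 = 49.
Need (1/24) × (68/9)ⁿ ≥ 49, i.e. (68/9)ⁿ ≥ 1176.
(68/9)³ = 314432/729 falls short of 1176 but (68/9)⁴ = 21381376/6561 reaches it, so n = 4.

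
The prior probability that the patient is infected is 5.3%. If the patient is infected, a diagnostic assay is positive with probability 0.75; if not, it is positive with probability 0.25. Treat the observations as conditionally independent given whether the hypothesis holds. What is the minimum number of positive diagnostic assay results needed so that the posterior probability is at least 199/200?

8

Prior odds = 0.053/0.947 = 53/947.
Likelihood ratio of a positive = 0.75/0.25 = 3.
Target odds: 0.995 ÷ 0.005 = 199.
Need (53/947) × 3ⁿ ≥ 199, i.e. 3ⁿ ≥ 188453/53.
3⁷ = 2187 falls short of 188453/53 but 3⁸ = 6561 reaches it, so n = 8.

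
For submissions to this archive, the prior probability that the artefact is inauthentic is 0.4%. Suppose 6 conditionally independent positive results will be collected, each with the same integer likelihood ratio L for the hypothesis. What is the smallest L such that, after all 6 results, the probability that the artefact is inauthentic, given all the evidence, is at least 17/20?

Prior odds = 0.004/0.996 = 1/249.
Target odds = 0.85/0.15 = 17/3.
Need L⁶ ≥ 17/3 ÷ (1/249) = 1411.
3⁶ = 729 < 1411 ≤ 4096 = 4⁶, so L = 4.

4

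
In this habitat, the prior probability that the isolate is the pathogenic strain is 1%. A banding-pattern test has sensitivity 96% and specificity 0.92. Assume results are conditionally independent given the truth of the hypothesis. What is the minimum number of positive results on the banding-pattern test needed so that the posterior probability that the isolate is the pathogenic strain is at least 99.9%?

Prior odds: 0.01 ÷ 0.99 = 1/99.
False-positive rate = 1 − 0.92 = 0.08; likelihood ratio of a positive = 0.96/0.08 = 12.
Target odds: 0.999 ÷ 0.001 = 999.
Need (1/99) × 12ⁿ ≥ 999, i.e. 12ⁿ ≥ 98901.
12⁴ = 20736 falls short of 98901 but 12⁵ = 248832 reaches it, so n = 5.

5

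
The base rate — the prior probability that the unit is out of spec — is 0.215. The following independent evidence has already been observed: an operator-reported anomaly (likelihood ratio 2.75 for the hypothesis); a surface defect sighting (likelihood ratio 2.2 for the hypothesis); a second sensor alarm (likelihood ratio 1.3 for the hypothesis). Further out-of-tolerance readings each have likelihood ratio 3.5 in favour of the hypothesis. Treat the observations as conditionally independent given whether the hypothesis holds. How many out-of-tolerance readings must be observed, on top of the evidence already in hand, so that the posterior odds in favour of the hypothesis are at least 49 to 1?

Prior odds = 0.215/0.785 = 43/157.
Combined Bayes factor of the evidence already in hand = 2.75 × 2.2 × 1.3 = 7.865.
Odds after that evidence = (43/157) × 7.865 = 67639/31400.
Target odds = 49.
Need 3.5ⁿ ≥ 49 ÷ (67639/31400) = 1538600/67639.
3.5² = 12.25 falls short of 1538600/67639 but 3.5³ = 42.875 reaches it, so n = 3.

3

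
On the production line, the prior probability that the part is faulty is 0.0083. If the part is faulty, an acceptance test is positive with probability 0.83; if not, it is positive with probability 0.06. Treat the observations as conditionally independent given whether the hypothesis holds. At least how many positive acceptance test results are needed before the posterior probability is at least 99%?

Prior odds = 0.0083/0.9917 = 83/9917.
Likelihood ratio of a positive = 0.83/0.06 = 83/6.
Target odds: 0.99 ÷ 0.01 = 99.
Need (83/9917) × (83/6)ⁿ ≥ 99, i.e. (83/6)ⁿ ≥ 981783/83.
(83/6)³ = 571787/216 falls short of 981783/83 but (83/6)⁴ = 47458321/1296 reaches it, so n = 4.

4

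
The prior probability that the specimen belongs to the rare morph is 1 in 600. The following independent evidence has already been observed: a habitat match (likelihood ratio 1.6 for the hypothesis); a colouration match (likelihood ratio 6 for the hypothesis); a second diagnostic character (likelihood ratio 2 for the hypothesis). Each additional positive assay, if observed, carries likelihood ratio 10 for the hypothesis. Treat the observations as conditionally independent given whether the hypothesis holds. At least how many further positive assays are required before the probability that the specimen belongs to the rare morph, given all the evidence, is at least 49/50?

4

Prior odds = (1/600)/(599/600) = 1/599.
Combined Bayes factor of the evidence already in hand = 1.6 × 6 × 2 = 19.2.
Odds after that evidence = (1/599) × 19.2 = 96/2995.
Target odds = 0.98/0.02 = 49.
Need 10ⁿ ≥ 49 ÷ (96/2995) = 146755/96.
10³ = 1000 falls short of 146755/96 but 10⁴ = 10000 reaches it, so n = 4.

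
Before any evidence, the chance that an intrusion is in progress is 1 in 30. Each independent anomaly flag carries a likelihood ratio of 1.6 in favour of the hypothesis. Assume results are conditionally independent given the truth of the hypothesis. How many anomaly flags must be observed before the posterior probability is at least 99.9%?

22

Prior odds: (1/30) ÷ (29/30) = 1/29.
Likelihood ratio per anomaly flag = 1.6.
Target odds: 0.999 ÷ 0.001 = 999.
Need (1/29) × 1.6ⁿ ≥ 999, i.e. 1.6ⁿ ≥ 28971.
1.6²¹ ≈19342.8 falls short of 28971 but 1.6²² ≈30948.5 reaches it, so n = 22.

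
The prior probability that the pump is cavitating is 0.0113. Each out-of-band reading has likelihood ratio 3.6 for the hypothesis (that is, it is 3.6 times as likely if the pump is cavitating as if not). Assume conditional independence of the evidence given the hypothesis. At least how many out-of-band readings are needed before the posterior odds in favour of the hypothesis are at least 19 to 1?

6

Prior odds = 0.0113/0.9887 = 113/9887.
Likelihood ratio per out-of-band reading = 3.6.
Target odds = 19.
Require 3.6ⁿ ≥ 19 ÷ (113/9887) = 187853/113.
3.6⁵ = 604.66176 falls short of 187853/113 but 3.6⁶ = 34012224/15625 reaches it, so n = 6.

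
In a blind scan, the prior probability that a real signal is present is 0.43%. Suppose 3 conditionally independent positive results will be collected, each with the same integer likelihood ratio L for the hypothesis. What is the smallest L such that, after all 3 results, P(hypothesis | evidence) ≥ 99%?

29

Prior odds = 0.0043/0.9957 = 43/9957.
Target odds = 0.99/0.01 = 99.
Need L³ ≥ 99 ÷ (43/9957) = 985743/43.
28³ = 21952 < 985743/43 ≤ 24389 = 29³, so L = 29.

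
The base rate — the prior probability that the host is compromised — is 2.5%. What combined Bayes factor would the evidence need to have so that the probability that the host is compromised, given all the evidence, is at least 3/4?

117

Prior odds = 0.025/0.975 = 1/39.
Target odds = 0.75/0.25 = 3.
Required Bayes factor = 3 ÷ (1/39) = 117.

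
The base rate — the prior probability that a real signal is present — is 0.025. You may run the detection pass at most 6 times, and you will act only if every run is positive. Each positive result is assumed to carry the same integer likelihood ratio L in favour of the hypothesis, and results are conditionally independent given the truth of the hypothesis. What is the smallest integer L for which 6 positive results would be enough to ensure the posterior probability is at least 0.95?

Prior odds = 0.025/0.975 = 1/39.
Target odds = 0.95/0.05 = 19.
Need L⁶ ≥ 19 ÷ (1/39) = 741.
3⁶ = 729 < 741 ≤ 4096 = 4⁶, so L = 4.

4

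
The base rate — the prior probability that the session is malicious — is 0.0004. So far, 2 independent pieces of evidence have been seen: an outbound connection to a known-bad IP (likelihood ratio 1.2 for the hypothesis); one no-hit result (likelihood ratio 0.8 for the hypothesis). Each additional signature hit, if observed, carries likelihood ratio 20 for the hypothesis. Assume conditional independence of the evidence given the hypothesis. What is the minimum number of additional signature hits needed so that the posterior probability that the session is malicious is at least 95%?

Prior odds = 0.0004/0.9996 = 1/2499.
Combined Bayes factor of the evidence already in hand = 1.2 × 0.8 = 0.96.
Odds after that evidence = (1/2499) × 0.96 = 8/20825.
Target odds = 0.95/0.05 = 19.
Need 20ⁿ ≥ 19 ÷ (8/20825) = 49459.375.
20³ = 8000 falls short of 49459.375 but 20⁴ = 160000 reaches it, so n = 4.

4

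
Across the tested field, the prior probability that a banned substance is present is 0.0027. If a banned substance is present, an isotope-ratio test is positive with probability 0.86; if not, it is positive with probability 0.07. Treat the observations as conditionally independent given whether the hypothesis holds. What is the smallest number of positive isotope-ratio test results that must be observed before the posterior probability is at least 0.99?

Prior odds = 0.0027/0.9973 = 27/9973.
Likelihood ratio of a positive = 0.86/0.07 = 86/7.
Target posterior odds = 0.99/0.01 = 99.
Require (86/7)ⁿ ≥ 99 ÷ (27/9973) = 109703/3.
(86/7)⁴ = 54700816/2401 falls short of 109703/3 but (86/7)⁵ ≈279899 reaches it, so n = 5.

5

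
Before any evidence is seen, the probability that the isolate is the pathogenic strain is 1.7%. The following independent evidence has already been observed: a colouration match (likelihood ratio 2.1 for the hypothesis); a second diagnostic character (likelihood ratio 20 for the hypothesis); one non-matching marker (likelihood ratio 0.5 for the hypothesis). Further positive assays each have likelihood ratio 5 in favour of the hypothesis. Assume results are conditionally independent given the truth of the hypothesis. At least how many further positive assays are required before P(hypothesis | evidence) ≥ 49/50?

Prior odds = 0.017/0.983 = 17/983.
Combined Bayes factor of the evidence already in hand = 2.1 × 20 × 0.5 = 21.
Odds after that evidence = (17/983) × 21 = 357/983.
Target odds = 0.98/0.02 = 49.
Need 5ⁿ ≥ 49 ÷ (357/983) = 6881/51.
5³ = 125 falls short of 6881/51 but 5⁴ = 625 reaches it, so n = 4.

4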